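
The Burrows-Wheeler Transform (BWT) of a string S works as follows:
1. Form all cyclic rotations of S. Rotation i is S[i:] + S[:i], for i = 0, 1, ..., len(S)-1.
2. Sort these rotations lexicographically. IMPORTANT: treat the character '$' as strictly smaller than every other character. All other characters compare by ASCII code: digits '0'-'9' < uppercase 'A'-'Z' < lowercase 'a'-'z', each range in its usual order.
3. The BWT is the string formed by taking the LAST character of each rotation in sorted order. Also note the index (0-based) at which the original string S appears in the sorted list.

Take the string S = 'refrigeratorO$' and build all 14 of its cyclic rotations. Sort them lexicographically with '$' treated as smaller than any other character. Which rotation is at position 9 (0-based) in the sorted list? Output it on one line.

Answer: rO$refrigerato

Derivation:
All 14 rotations (rotation i = S[i:]+S[:i]):
  rot[0] = refrigeratorO$
  rot[1] = efrigeratorO$r
  rot[2] = frigeratorO$re
  rot[3] = rigeratorO$ref
  rot[4] = igeratorO$refr
  rot[5] = geratorO$refri
  rot[6] = eratorO$refrig
  rot[7] = ratorO$refrige
  rot[8] = atorO$refriger
  rot[9] = torO$refrigera
  rot[10] = orO$refrigerat
  rot[11] = rO$refrigerato
  rot[12] = O$refrigerator
  rot[13] = $refrigeratorO
Sorted (with $ < everything):
  sorted[0] = $refrigeratorO
  sorted[1] = O$refrigerator
  sorted[2] = atorO$refriger
  sorted[3] = efrigeratorO$r
  sorted[4] = eratorO$refrig
  sorted[5] = frigeratorO$re
  sorted[6] = geratorO$refri
  sorted[7] = igeratorO$refr
  sorted[8] = orO$refrigerat
  sorted[9] = rO$refrigerato
  sorted[10] = ratorO$refrige
  sorted[11] = refrigeratorO$
  sorted[12] = rigeratorO$ref
  sorted[13] = torO$refrigera
sorted[9] = rO$refrigerato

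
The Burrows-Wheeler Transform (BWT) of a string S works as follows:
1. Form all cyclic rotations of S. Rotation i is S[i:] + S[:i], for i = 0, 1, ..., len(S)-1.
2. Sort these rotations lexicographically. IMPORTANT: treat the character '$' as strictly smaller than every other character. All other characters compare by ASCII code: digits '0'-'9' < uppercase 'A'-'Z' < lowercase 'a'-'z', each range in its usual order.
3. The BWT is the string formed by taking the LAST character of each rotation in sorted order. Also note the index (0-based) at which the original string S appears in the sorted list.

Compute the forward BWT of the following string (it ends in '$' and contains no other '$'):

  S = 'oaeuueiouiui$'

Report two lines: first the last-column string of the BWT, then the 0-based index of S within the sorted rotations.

All 13 rotations (rotation i = S[i:]+S[:i]):
  rot[0] = oaeuueiouiui$
  rot[1] = aeuueiouiui$o
  rot[2] = euueiouiui$oa
  rot[3] = uueiouiui$oae
  rot[4] = ueiouiui$oaeu
  rot[5] = eiouiui$oaeuu
  rot[6] = iouiui$oaeuue
  rot[7] = ouiui$oaeuuei
  rot[8] = uiui$oaeuueio
  rot[9] = iui$oaeuueiou
  rot[10] = ui$oaeuueioui
  rot[11] = i$oaeuueiouiu
  rot[12] = $oaeuueiouiui
Sorted (with $ < everything):
  sorted[0] = $oaeuueiouiui  (last char: 'i')
  sorted[1] = aeuueiouiui$o  (last char: 'o')
  sorted[2] = eiouiui$oaeuu  (last char: 'u')
  sorted[3] = euueiouiui$oa  (last char: 'a')
  sorted[4] = i$oaeuueiouiu  (last char: 'u')
  sorted[5] = iouiui$oaeuue  (last char: 'e')
  sorted[6] = iui$oaeuueiou  (last char: 'u')
  sorted[7] = oaeuueiouiui$  (last char: '$')
  sorted[8] = ouiui$oaeuuei  (last char: 'i')
  sorted[9] = ueiouiui$oaeu  (last char: 'u')
  sorted[10] = ui$oaeuueioui  (last char: 'i')
  sorted[11] = uiui$oaeuueio  (last char: 'o')
  sorted[12] = uueiouiui$oae  (last char: 'e')
Last column: iouaueu$iuioe
Original string S is at sorted index 7

Answer: iouaueu$iuioe
7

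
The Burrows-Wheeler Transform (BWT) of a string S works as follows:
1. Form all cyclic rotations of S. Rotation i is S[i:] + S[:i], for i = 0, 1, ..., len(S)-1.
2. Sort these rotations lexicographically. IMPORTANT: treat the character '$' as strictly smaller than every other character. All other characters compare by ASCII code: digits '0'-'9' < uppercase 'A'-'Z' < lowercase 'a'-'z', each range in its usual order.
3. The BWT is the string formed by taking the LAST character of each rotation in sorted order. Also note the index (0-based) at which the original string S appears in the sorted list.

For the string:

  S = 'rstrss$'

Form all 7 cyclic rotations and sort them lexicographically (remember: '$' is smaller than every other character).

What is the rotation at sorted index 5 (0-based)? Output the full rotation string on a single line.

All 7 rotations (rotation i = S[i:]+S[:i]):
  rot[0] = rstrss$
  rot[1] = strss$r
  rot[2] = trss$rs
  rot[3] = rss$rst
  rot[4] = ss$rstr
  rot[5] = s$rstrs
  rot[6] = $rstrss
Sorted (with $ < everything):
  sorted[0] = $rstrss
  sorted[1] = rss$rst
  sorted[2] = rstrss$
  sorted[3] = s$rstrs
  sorted[4] = ss$rstr
  sorted[5] = strss$r
  sorted[6] = trss$rs
sorted[5] = strss$r

Answer: strss$r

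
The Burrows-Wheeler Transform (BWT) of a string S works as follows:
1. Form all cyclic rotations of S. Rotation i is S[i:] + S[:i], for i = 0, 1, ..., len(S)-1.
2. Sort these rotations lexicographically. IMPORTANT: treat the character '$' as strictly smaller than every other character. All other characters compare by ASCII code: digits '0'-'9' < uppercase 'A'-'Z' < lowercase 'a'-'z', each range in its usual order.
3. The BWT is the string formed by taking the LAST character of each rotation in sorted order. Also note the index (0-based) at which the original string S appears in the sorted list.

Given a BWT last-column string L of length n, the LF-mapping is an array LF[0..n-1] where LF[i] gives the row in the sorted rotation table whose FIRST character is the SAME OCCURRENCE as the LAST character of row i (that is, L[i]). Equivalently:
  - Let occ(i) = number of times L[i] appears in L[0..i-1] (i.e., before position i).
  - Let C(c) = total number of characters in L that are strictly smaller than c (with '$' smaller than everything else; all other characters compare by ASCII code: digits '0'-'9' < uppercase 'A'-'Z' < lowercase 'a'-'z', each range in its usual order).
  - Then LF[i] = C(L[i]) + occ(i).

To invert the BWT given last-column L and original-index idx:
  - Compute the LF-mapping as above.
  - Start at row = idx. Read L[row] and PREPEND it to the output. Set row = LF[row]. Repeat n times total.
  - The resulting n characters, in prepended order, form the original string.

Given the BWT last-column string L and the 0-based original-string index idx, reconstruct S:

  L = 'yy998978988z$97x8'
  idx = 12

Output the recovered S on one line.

LF mapping: 14 15 8 9 3 10 1 4 11 5 6 16 0 12 2 13 7
Walk LF starting at row 12, prepending L[row]:
  step 1: row=12, L[12]='$', prepend. Next row=LF[12]=0
  step 2: row=0, L[0]='y', prepend. Next row=LF[0]=14
  step 3: row=14, L[14]='7', prepend. Next row=LF[14]=2
  step 4: row=2, L[2]='9', prepend. Next row=LF[2]=8
  step 5: row=8, L[8]='9', prepend. Next row=LF[8]=11
  step 6: row=11, L[11]='z', prepend. Next row=LF[11]=16
  step 7: row=16, L[16]='8', prepend. Next row=LF[16]=7
  step 8: row=7, L[7]='8', prepend. Next row=LF[7]=4
  step 9: row=4, L[4]='8', prepend. Next row=LF[4]=3
  step 10: row=3, L[3]='9', prepend. Next row=LF[3]=9
  step 11: row=9, L[9]='8', prepend. Next row=LF[9]=5
  step 12: row=5, L[5]='9', prepend. Next row=LF[5]=10
  step 13: row=10, L[10]='8', prepend. Next row=LF[10]=6
  step 14: row=6, L[6]='7', prepend. Next row=LF[6]=1
  step 15: row=1, L[1]='y', prepend. Next row=LF[1]=15
  step 16: row=15, L[15]='x', prepend. Next row=LF[15]=13
  step 17: row=13, L[13]='9', prepend. Next row=LF[13]=12
Reversed output: 9xy78989888z997y$

Answer: 9xy78989888z997y$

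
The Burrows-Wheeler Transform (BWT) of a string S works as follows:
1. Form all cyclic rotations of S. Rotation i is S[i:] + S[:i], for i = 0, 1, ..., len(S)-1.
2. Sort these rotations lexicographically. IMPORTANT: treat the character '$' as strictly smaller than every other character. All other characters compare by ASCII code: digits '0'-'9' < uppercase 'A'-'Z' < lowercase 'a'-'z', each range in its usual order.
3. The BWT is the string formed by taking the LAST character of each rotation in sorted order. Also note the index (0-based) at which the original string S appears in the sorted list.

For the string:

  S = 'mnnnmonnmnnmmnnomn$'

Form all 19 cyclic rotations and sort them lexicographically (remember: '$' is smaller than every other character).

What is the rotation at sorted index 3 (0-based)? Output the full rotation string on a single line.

All 19 rotations (rotation i = S[i:]+S[:i]):
  rot[0] = mnnnmonnmnnmmnnomn$
  rot[1] = nnnmonnmnnmmnnomn$m
  rot[2] = nnmonnmnnmmnnomn$mn
  rot[3] = nmonnmnnmmnnomn$mnn
  rot[4] = monnmnnmmnnomn$mnnn
  rot[5] = onnmnnmmnnomn$mnnnm
  rot[6] = nnmnnmmnnomn$mnnnmo
  rot[7] = nmnnmmnnomn$mnnnmon
  rot[8] = mnnmmnnomn$mnnnmonn
  rot[9] = nnmmnnomn$mnnnmonnm
  rot[10] = nmmnnomn$mnnnmonnmn
  rot[11] = mmnnomn$mnnnmonnmnn
  rot[12] = mnnomn$mnnnmonnmnnm
  rot[13] = nnomn$mnnnmonnmnnmm
  rot[14] = nomn$mnnnmonnmnnmmn
  rot[15] = omn$mnnnmonnmnnmmnn
  rot[16] = mn$mnnnmonnmnnmmnno
  rot[17] = n$mnnnmonnmnnmmnnom
  rot[18] = $mnnnmonnmnnmmnnomn
Sorted (with $ < everything):
  sorted[0] = $mnnnmonnmnnmmnnomn
  sorted[1] = mmnnomn$mnnnmonnmnn
  sorted[2] = mn$mnnnmonnmnnmmnno
  sorted[3] = mnnmmnnomn$mnnnmonn
  sorted[4] = mnnnmonnmnnmmnnomn$
  sorted[5] = mnnomn$mnnnmonnmnnm
  sorted[6] = monnmnnmmnnomn$mnnn
  sorted[7] = n$mnnnmonnmnnmmnnom
  sorted[8] = nmmnnomn$mnnnmonnmn
  sorted[9] = nmnnmmnnomn$mnnnmon
  sorted[10] = nmonnmnnmmnnomn$mnn
  sorted[11] = nnmmnnomn$mnnnmonnm
  sorted[12] = nnmnnmmnnomn$mnnnmo
  sorted[13] = nnmonnmnnmmnnomn$mn
  sorted[14] = nnnmonnmnnmmnnomn$m
  sorted[15] = nnomn$mnnnmonnmnnmm
  sorted[16] = nomn$mnnnmonnmnnmmn
  sorted[17] = omn$mnnnmonnmnnmmnn
  sorted[18] = onnmnnmmnnomn$mnnnm
sorted[3] = mnnmmnnomn$mnnnmonn

Answer: mnnmmnnomn$mnnnmonn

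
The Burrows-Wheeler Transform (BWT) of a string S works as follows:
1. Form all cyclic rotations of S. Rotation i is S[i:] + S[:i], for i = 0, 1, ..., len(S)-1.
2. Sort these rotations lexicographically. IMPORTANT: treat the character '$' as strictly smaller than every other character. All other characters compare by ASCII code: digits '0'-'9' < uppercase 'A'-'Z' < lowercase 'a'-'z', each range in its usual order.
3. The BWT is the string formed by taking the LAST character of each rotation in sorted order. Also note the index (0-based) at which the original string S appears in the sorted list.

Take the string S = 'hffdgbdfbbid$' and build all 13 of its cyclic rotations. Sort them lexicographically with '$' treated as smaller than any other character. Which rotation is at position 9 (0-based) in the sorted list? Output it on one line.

Answer: ffdgbdfbbid$h

Derivation:
All 13 rotations (rotation i = S[i:]+S[:i]):
  rot[0] = hffdgbdfbbid$
  rot[1] = ffdgbdfbbid$h
  rot[2] = fdgbdfbbid$hf
  rot[3] = dgbdfbbid$hff
  rot[4] = gbdfbbid$hffd
  rot[5] = bdfbbid$hffdg
  rot[6] = dfbbid$hffdgb
  rot[7] = fbbid$hffdgbd
  rot[8] = bbid$hffdgbdf
  rot[9] = bid$hffdgbdfb
  rot[10] = id$hffdgbdfbb
  rot[11] = d$hffdgbdfbbi
  rot[12] = $hffdgbdfbbid
Sorted (with $ < everything):
  sorted[0] = $hffdgbdfbbid
  sorted[1] = bbid$hffdgbdf
  sorted[2] = bdfbbid$hffdg
  sorted[3] = bid$hffdgbdfb
  sorted[4] = d$hffdgbdfbbi
  sorted[5] = dfbbid$hffdgb
  sorted[6] = dgbdfbbid$hff
  sorted[7] = fbbid$hffdgbd
  sorted[8] = fdgbdfbbid$hf
  sorted[9] = ffdgbdfbbid$h
  sorted[10] = gbdfbbid$hffd
  sorted[11] = hffdgbdfbbid$
  sorted[12] = id$hffdgbdfbb
sorted[9] = ffdgbdfbbid$h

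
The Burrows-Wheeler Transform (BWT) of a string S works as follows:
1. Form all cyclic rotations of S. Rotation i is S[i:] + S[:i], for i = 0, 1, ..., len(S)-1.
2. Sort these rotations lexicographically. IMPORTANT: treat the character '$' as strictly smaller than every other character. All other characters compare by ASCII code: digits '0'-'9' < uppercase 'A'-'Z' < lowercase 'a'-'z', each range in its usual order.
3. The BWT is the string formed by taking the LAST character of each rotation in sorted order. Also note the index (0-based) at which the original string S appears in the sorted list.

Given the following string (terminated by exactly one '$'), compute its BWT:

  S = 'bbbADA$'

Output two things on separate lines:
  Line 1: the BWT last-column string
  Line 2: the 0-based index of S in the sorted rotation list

Answer: ADbAbb$
6

Derivation:
All 7 rotations (rotation i = S[i:]+S[:i]):
  rot[0] = bbbADA$
  rot[1] = bbADA$b
  rot[2] = bADA$bb
  rot[3] = ADA$bbb
  rot[4] = DA$bbbA
  rot[5] = A$bbbAD
  rot[6] = $bbbADA
Sorted (with $ < everything):
  sorted[0] = $bbbADA  (last char: 'A')
  sorted[1] = A$bbbAD  (last char: 'D')
  sorted[2] = ADA$bbb  (last char: 'b')
  sorted[3] = DA$bbbA  (last char: 'A')
  sorted[4] = bADA$bb  (last char: 'b')
  sorted[5] = bbADA$b  (last char: 'b')
  sorted[6] = bbbADA$  (last char: '$')
Last column: ADbAbb$
Original string S is at sorted index 6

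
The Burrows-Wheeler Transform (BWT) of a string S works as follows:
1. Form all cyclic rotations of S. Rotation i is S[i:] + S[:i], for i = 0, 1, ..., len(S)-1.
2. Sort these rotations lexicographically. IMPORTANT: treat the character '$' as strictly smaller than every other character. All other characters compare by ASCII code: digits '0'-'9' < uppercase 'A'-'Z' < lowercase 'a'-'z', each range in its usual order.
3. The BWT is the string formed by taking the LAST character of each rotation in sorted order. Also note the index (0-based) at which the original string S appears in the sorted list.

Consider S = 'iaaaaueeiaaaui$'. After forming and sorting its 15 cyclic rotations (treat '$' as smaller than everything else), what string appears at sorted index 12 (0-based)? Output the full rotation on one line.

All 15 rotations (rotation i = S[i:]+S[:i]):
  rot[0] = iaaaaueeiaaaui$
  rot[1] = aaaaueeiaaaui$i
  rot[2] = aaaueeiaaaui$ia
  rot[3] = aaueeiaaaui$iaa
  rot[4] = aueeiaaaui$iaaa
  rot[5] = ueeiaaaui$iaaaa
  rot[6] = eeiaaaui$iaaaau
  rot[7] = eiaaaui$iaaaaue
  rot[8] = iaaaui$iaaaauee
  rot[9] = aaaui$iaaaaueei
  rot[10] = aaui$iaaaaueeia
  rot[11] = aui$iaaaaueeiaa
  rot[12] = ui$iaaaaueeiaaa
  rot[13] = i$iaaaaueeiaaau
  rot[14] = $iaaaaueeiaaaui
Sorted (with $ < everything):
  sorted[0] = $iaaaaueeiaaaui
  sorted[1] = aaaaueeiaaaui$i
  sorted[2] = aaaueeiaaaui$ia
  sorted[3] = aaaui$iaaaaueei
  sorted[4] = aaueeiaaaui$iaa
  sorted[5] = aaui$iaaaaueeia
  sorted[6] = aueeiaaaui$iaaa
  sorted[7] = aui$iaaaaueeiaa
  sorted[8] = eeiaaaui$iaaaau
  sorted[9] = eiaaaui$iaaaaue
  sorted[10] = i$iaaaaueeiaaau
  sorted[11] = iaaaaueeiaaaui$
  sorted[12] = iaaaui$iaaaauee
  sorted[13] = ueeiaaaui$iaaaa
  sorted[14] = ui$iaaaaueeiaaa
sorted[12] = iaaaui$iaaaauee

Answer: iaaaui$iaaaauee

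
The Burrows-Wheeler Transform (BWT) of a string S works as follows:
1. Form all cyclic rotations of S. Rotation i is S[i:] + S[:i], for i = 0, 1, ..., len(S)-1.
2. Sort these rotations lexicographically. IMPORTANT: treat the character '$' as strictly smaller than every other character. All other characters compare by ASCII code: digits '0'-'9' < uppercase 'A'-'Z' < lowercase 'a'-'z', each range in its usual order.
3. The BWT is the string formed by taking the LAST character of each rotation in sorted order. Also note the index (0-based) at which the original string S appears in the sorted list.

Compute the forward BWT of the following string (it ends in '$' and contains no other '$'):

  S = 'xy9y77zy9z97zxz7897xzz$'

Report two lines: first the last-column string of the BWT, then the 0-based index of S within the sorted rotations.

Answer: zyz99778zyy$z79xzzx977x
11

Derivation:
All 23 rotations (rotation i = S[i:]+S[:i]):
  rot[0] = xy9y77zy9z97zxz7897xzz$
  rot[1] = y9y77zy9z97zxz7897xzz$x
  rot[2] = 9y77zy9z97zxz7897xzz$xy
  rot[3] = y77zy9z97zxz7897xzz$xy9
  rot[4] = 77zy9z97zxz7897xzz$xy9y
  rot[5] = 7zy9z97zxz7897xzz$xy9y7
  rot[6] = zy9z97zxz7897xzz$xy9y77
  rot[7] = y9z97zxz7897xzz$xy9y77z
  rot[8] = 9z97zxz7897xzz$xy9y77zy
  rot[9] = z97zxz7897xzz$xy9y77zy9
  rot[10] = 97zxz7897xzz$xy9y77zy9z
  rot[11] = 7zxz7897xzz$xy9y77zy9z9
  rot[12] = zxz7897xzz$xy9y77zy9z97
  rot[13] = xz7897xzz$xy9y77zy9z97z
  rot[14] = z7897xzz$xy9y77zy9z97zx
  rot[15] = 7897xzz$xy9y77zy9z97zxz
  rot[16] = 897xzz$xy9y77zy9z97zxz7
  rot[17] = 97xzz$xy9y77zy9z97zxz78
  rot[18] = 7xzz$xy9y77zy9z97zxz789
  rot[19] = xzz$xy9y77zy9z97zxz7897
  rot[20] = zz$xy9y77zy9z97zxz7897x
  rot[21] = z$xy9y77zy9z97zxz7897xz
  rot[22] = $xy9y77zy9z97zxz7897xzz
Sorted (with $ < everything):
  sorted[0] = $xy9y77zy9z97zxz7897xzz  (last char: 'z')
  sorted[1] = 77zy9z97zxz7897xzz$xy9y  (last char: 'y')
  sorted[2] = 7897xzz$xy9y77zy9z97zxz  (last char: 'z')
  sorted[3] = 7xzz$xy9y77zy9z97zxz789  (last char: '9')
  sorted[4] = 7zxz7897xzz$xy9y77zy9z9  (last char: '9')
  sorted[5] = 7zy9z97zxz7897xzz$xy9y7  (last char: '7')
  sorted[6] = 897xzz$xy9y77zy9z97zxz7  (last char: '7')
  sorted[7] = 97xzz$xy9y77zy9z97zxz78  (last char: '8')
  sorted[8] = 97zxz7897xzz$xy9y77zy9z  (last char: 'z')
  sorted[9] = 9y77zy9z97zxz7897xzz$xy  (last char: 'y')
  sorted[10] = 9z97zxz7897xzz$xy9y77zy  (last char: 'y')
  sorted[11] = xy9y77zy9z97zxz7897xzz$  (last char: '$')
  sorted[12] = xz7897xzz$xy9y77zy9z97z  (last char: 'z')
  sorted[13] = xzz$xy9y77zy9z97zxz7897  (last char: '7')
  sorted[14] = y77zy9z97zxz7897xzz$xy9  (last char: '9')
  sorted[15] = y9y77zy9z97zxz7897xzz$x  (last char: 'x')
  sorted[16] = y9z97zxz7897xzz$xy9y77z  (last char: 'z')
  sorted[17] = z$xy9y77zy9z97zxz7897xz  (last char: 'z')
  sorted[18] = z7897xzz$xy9y77zy9z97zx  (last char: 'x')
  sorted[19] = z97zxz7897xzz$xy9y77zy9  (last char: '9')
  sorted[20] = zxz7897xzz$xy9y77zy9z97  (last char: '7')
  sorted[21] = zy9z97zxz7897xzz$xy9y77  (last char: '7')
  sorted[22] = zz$xy9y77zy9z97zxz7897x  (last char: 'x')
Last column: zyz99778zyy$z79xzzx977x
Original string S is at sorted index 11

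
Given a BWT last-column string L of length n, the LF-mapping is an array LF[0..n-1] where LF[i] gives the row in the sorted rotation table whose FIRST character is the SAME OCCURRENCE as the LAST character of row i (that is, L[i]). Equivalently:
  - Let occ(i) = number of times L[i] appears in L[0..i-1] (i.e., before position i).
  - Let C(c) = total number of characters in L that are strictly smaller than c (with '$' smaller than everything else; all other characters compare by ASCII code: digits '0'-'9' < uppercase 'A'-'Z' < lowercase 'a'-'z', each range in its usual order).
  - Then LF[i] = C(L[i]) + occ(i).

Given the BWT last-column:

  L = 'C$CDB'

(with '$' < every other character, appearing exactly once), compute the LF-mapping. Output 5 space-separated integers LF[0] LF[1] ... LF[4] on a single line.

Char counts: '$':1, 'B':1, 'C':2, 'D':1
C (first-col start): C('$')=0, C('B')=1, C('C')=2, C('D')=4
L[0]='C': occ=0, LF[0]=C('C')+0=2+0=2
L[1]='$': occ=0, LF[1]=C('$')+0=0+0=0
L[2]='C': occ=1, LF[2]=C('C')+1=2+1=3
L[3]='D': occ=0, LF[3]=C('D')+0=4+0=4
L[4]='B': occ=0, LF[4]=C('B')+0=1+0=1

Answer: 2 0 3 4 1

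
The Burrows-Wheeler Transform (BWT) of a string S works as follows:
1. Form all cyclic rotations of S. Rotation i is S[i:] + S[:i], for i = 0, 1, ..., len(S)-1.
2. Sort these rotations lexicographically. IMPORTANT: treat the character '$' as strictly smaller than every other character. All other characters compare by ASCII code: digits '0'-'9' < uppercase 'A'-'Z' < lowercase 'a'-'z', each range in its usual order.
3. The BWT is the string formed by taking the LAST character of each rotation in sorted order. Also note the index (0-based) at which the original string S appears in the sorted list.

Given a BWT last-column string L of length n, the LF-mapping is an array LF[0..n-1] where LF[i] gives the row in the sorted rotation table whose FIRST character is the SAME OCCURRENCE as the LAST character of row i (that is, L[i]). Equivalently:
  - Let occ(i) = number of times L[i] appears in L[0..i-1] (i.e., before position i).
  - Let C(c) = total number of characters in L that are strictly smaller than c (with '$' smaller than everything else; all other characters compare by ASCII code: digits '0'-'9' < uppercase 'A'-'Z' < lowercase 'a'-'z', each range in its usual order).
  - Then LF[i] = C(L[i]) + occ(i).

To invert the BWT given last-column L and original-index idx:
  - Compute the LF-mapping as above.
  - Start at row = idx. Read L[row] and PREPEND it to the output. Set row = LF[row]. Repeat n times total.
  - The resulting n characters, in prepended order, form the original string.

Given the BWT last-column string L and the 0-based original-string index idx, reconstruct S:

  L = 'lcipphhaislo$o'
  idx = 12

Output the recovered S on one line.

LF mapping: 7 2 5 11 12 3 4 1 6 13 8 9 0 10
Walk LF starting at row 12, prepending L[row]:
  step 1: row=12, L[12]='$', prepend. Next row=LF[12]=0
  step 2: row=0, L[0]='l', prepend. Next row=LF[0]=7
  step 3: row=7, L[7]='a', prepend. Next row=LF[7]=1
  step 4: row=1, L[1]='c', prepend. Next row=LF[1]=2
  step 5: row=2, L[2]='i', prepend. Next row=LF[2]=5
  step 6: row=5, L[5]='h', prepend. Next row=LF[5]=3
  step 7: row=3, L[3]='p', prepend. Next row=LF[3]=11
  step 8: row=11, L[11]='o', prepend. Next row=LF[11]=9
  step 9: row=9, L[9]='s', prepend. Next row=LF[9]=13
  step 10: row=13, L[13]='o', prepend. Next row=LF[13]=10
  step 11: row=10, L[10]='l', prepend. Next row=LF[10]=8
  step 12: row=8, L[8]='i', prepend. Next row=LF[8]=6
  step 13: row=6, L[6]='h', prepend. Next row=LF[6]=4
  step 14: row=4, L[4]='p', prepend. Next row=LF[4]=12
Reversed output: philosophical$

Answer: philosophical$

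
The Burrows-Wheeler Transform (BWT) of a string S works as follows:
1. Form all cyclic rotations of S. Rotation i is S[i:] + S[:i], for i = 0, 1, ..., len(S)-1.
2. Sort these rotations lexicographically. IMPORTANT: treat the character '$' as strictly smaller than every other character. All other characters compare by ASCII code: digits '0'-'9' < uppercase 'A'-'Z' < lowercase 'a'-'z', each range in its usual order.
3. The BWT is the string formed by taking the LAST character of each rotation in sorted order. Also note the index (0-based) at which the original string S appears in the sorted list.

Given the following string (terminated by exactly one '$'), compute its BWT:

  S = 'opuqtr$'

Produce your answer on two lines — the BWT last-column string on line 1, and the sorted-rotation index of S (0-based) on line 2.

Answer: r$outqp
1

Derivation:
All 7 rotations (rotation i = S[i:]+S[:i]):
  rot[0] = opuqtr$
  rot[1] = puqtr$o
  rot[2] = uqtr$op
  rot[3] = qtr$opu
  rot[4] = tr$opuq
  rot[5] = r$opuqt
  rot[6] = $opuqtr
Sorted (with $ < everything):
  sorted[0] = $opuqtr  (last char: 'r')
  sorted[1] = opuqtr$  (last char: '$')
  sorted[2] = puqtr$o  (last char: 'o')
  sorted[3] = qtr$opu  (last char: 'u')
  sorted[4] = r$opuqt  (last char: 't')
  sorted[5] = tr$opuq  (last char: 'q')
  sorted[6] = uqtr$op  (last char: 'p')
Last column: r$outqp
Original string S is at sorted index 1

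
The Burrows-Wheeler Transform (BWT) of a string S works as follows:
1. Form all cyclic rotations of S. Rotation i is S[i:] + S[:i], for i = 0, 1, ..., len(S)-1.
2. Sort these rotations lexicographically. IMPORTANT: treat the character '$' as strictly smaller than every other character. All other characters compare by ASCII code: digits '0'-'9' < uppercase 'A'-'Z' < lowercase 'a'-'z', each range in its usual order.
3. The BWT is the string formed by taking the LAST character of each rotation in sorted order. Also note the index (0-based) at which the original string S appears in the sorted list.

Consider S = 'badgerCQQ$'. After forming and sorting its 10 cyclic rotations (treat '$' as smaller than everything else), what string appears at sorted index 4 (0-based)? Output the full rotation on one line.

All 10 rotations (rotation i = S[i:]+S[:i]):
  rot[0] = badgerCQQ$
  rot[1] = adgerCQQ$b
  rot[2] = dgerCQQ$ba
  rot[3] = gerCQQ$bad
  rot[4] = erCQQ$badg
  rot[5] = rCQQ$badge
  rot[6] = CQQ$badger
  rot[7] = QQ$badgerC
  rot[8] = Q$badgerCQ
  rot[9] = $badgerCQQ
Sorted (with $ < everything):
  sorted[0] = $badgerCQQ
  sorted[1] = CQQ$badger
  sorted[2] = Q$badgerCQ
  sorted[3] = QQ$badgerC
  sorted[4] = adgerCQQ$b
  sorted[5] = badgerCQQ$
  sorted[6] = dgerCQQ$ba
  sorted[7] = erCQQ$badg
  sorted[8] = gerCQQ$bad
  sorted[9] = rCQQ$badge
sorted[4] = adgerCQQ$b

Answer: adgerCQQ$b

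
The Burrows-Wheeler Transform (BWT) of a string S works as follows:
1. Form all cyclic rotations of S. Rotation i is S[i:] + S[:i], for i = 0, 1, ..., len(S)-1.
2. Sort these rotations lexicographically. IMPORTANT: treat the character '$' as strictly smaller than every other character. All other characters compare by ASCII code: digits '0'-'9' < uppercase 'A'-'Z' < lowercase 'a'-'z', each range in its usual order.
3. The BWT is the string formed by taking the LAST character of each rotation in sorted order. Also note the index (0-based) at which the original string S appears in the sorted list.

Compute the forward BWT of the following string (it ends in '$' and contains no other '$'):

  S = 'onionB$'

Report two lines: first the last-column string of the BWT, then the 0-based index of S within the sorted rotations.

Answer: Bnnooi$
6

Derivation:
All 7 rotations (rotation i = S[i:]+S[:i]):
  rot[0] = onionB$
  rot[1] = nionB$o
  rot[2] = ionB$on
  rot[3] = onB$oni
  rot[4] = nB$onio
  rot[5] = B$onion
  rot[6] = $onionB
Sorted (with $ < everything):
  sorted[0] = $onionB  (last char: 'B')
  sorted[1] = B$onion  (last char: 'n')
  sorted[2] = ionB$on  (last char: 'n')
  sorted[3] = nB$onio  (last char: 'o')
  sorted[4] = nionB$o  (last char: 'o')
  sorted[5] = onB$oni  (last char: 'i')
  sorted[6] = onionB$  (last char: '$')
Last column: Bnnooi$
Original string S is at sorted index 6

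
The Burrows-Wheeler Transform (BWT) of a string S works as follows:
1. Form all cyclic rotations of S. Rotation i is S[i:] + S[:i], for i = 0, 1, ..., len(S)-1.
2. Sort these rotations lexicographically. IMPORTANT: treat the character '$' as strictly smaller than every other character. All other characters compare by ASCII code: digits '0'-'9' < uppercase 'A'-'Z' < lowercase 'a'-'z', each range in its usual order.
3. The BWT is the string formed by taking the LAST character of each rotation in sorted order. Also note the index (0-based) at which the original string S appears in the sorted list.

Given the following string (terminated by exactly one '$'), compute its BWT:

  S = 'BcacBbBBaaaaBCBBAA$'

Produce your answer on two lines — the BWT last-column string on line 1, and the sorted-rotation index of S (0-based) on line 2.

Answer: AABBCbaBc$BaaaBcBaB
9

Derivation:
All 19 rotations (rotation i = S[i:]+S[:i]):
  rot[0] = BcacBbBBaaaaBCBBAA$
  rot[1] = cacBbBBaaaaBCBBAA$B
  rot[2] = acBbBBaaaaBCBBAA$Bc
  rot[3] = cBbBBaaaaBCBBAA$Bca
  rot[4] = BbBBaaaaBCBBAA$Bcac
  rot[5] = bBBaaaaBCBBAA$BcacB
  rot[6] = BBaaaaBCBBAA$BcacBb
  rot[7] = BaaaaBCBBAA$BcacBbB
  rot[8] = aaaaBCBBAA$BcacBbBB
  rot[9] = aaaBCBBAA$BcacBbBBa
  rot[10] = aaBCBBAA$BcacBbBBaa
  rot[11] = aBCBBAA$BcacBbBBaaa
  rot[12] = BCBBAA$BcacBbBBaaaa
  rot[13] = CBBAA$BcacBbBBaaaaB
  rot[14] = BBAA$BcacBbBBaaaaBC
  rot[15] = BAA$BcacBbBBaaaaBCB
  rot[16] = AA$BcacBbBBaaaaBCBB
  rot[17] = A$BcacBbBBaaaaBCBBA
  rot[18] = $BcacBbBBaaaaBCBBAA
Sorted (with $ < everything):
  sorted[0] = $BcacBbBBaaaaBCBBAA  (last char: 'A')
  sorted[1] = A$BcacBbBBaaaaBCBBA  (last char: 'A')
  sorted[2] = AA$BcacBbBBaaaaBCBB  (last char: 'B')
  sorted[3] = BAA$BcacBbBBaaaaBCB  (last char: 'B')
  sorted[4] = BBAA$BcacBbBBaaaaBC  (last char: 'C')
  sorted[5] = BBaaaaBCBBAA$BcacBb  (last char: 'b')
  sorted[6] = BCBBAA$BcacBbBBaaaa  (last char: 'a')
  sorted[7] = BaaaaBCBBAA$BcacBbB  (last char: 'B')
  sorted[8] = BbBBaaaaBCBBAA$Bcac  (last char: 'c')
  sorted[9] = BcacBbBBaaaaBCBBAA$  (last char: '$')
  sorted[10] = CBBAA$BcacBbBBaaaaB  (last char: 'B')
  sorted[11] = aBCBBAA$BcacBbBBaaa  (last char: 'a')
  sorted[12] = aaBCBBAA$BcacBbBBaa  (last char: 'a')
  sorted[13] = aaaBCBBAA$BcacBbBBa  (last char: 'a')
  sorted[14] = aaaaBCBBAA$BcacBbBB  (last char: 'B')
  sorted[15] = acBbBBaaaaBCBBAA$Bc  (last char: 'c')
  sorted[16] = bBBaaaaBCBBAA$BcacB  (last char: 'B')
  sorted[17] = cBbBBaaaaBCBBAA$Bca  (last char: 'a')
  sorted[18] = cacBbBBaaaaBCBBAA$B  (last char: 'B')
Last column: AABBCbaBc$BaaaBcBaB
Original string S is at sorted index 9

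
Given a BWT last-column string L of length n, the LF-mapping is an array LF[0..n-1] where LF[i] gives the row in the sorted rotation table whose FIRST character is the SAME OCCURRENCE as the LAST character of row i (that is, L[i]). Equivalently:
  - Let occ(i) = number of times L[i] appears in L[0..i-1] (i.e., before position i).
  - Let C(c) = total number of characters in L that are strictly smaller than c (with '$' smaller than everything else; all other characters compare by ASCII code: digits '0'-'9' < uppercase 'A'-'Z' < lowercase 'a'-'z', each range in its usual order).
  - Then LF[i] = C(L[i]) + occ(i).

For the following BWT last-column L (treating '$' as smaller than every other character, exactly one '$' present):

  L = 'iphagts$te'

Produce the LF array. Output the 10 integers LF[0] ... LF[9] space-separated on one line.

Char counts: '$':1, 'a':1, 'e':1, 'g':1, 'h':1, 'i':1, 'p':1, 's':1, 't':2
C (first-col start): C('$')=0, C('a')=1, C('e')=2, C('g')=3, C('h')=4, C('i')=5, C('p')=6, C('s')=7, C('t')=8
L[0]='i': occ=0, LF[0]=C('i')+0=5+0=5
L[1]='p': occ=0, LF[1]=C('p')+0=6+0=6
L[2]='h': occ=0, LF[2]=C('h')+0=4+0=4
L[3]='a': occ=0, LF[3]=C('a')+0=1+0=1
L[4]='g': occ=0, LF[4]=C('g')+0=3+0=3
L[5]='t': occ=0, LF[5]=C('t')+0=8+0=8
L[6]='s': occ=0, LF[6]=C('s')+0=7+0=7
L[7]='$': occ=0, LF[7]=C('$')+0=0+0=0
L[8]='t': occ=1, LF[8]=C('t')+1=8+1=9
L[9]='e': occ=0, LF[9]=C('e')+0=2+0=2

Answer: 5 6 4 1 3 8 7 0 9 2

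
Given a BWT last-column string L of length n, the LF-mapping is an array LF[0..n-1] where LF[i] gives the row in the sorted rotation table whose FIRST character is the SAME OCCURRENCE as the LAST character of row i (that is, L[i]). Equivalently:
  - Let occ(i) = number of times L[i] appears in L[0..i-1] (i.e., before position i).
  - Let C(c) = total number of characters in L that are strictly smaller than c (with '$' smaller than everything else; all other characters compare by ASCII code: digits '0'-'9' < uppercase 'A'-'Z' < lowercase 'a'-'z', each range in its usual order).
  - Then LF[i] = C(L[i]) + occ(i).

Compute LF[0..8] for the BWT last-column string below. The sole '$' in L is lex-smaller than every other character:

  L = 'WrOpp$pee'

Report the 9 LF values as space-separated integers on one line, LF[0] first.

Answer: 2 8 1 5 6 0 7 3 4

Derivation:
Char counts: '$':1, 'O':1, 'W':1, 'e':2, 'p':3, 'r':1
C (first-col start): C('$')=0, C('O')=1, C('W')=2, C('e')=3, C('p')=5, C('r')=8
L[0]='W': occ=0, LF[0]=C('W')+0=2+0=2
L[1]='r': occ=0, LF[1]=C('r')+0=8+0=8
L[2]='O': occ=0, LF[2]=C('O')+0=1+0=1
L[3]='p': occ=0, LF[3]=C('p')+0=5+0=5
L[4]='p': occ=1, LF[4]=C('p')+1=5+1=6
L[5]='$': occ=0, LF[5]=C('$')+0=0+0=0
L[6]='p': occ=2, LF[6]=C('p')+2=5+2=7
L[7]='e': occ=0, LF[7]=C('e')+0=3+0=3
L[8]='e': occ=1, LF[8]=C('e')+1=3+1=4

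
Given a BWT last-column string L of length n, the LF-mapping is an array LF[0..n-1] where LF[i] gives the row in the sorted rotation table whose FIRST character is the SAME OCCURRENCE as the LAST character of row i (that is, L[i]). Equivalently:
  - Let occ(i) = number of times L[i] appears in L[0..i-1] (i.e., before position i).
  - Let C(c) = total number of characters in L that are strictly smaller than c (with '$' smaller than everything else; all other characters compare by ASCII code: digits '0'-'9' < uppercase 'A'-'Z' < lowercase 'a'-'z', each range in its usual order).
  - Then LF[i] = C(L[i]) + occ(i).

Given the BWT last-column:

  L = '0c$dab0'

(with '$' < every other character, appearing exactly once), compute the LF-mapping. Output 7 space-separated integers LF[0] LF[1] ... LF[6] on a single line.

Char counts: '$':1, '0':2, 'a':1, 'b':1, 'c':1, 'd':1
C (first-col start): C('$')=0, C('0')=1, C('a')=3, C('b')=4, C('c')=5, C('d')=6
L[0]='0': occ=0, LF[0]=C('0')+0=1+0=1
L[1]='c': occ=0, LF[1]=C('c')+0=5+0=5
L[2]='$': occ=0, LF[2]=C('$')+0=0+0=0
L[3]='d': occ=0, LF[3]=C('d')+0=6+0=6
L[4]='a': occ=0, LF[4]=C('a')+0=3+0=3
L[5]='b': occ=0, LF[5]=C('b')+0=4+0=4
L[6]='0': occ=1, LF[6]=C('0')+1=1+1=2

Answer: 1 5 0 6 3 4 2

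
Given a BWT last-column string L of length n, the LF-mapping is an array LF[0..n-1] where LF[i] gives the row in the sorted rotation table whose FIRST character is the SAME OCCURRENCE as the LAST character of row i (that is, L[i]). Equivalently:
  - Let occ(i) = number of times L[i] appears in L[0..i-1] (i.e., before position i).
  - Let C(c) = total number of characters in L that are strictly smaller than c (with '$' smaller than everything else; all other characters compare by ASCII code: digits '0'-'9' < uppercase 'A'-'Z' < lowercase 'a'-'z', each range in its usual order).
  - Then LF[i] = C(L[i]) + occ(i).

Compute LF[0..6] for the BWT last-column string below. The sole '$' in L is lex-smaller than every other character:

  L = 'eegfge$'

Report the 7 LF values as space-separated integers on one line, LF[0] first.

Char counts: '$':1, 'e':3, 'f':1, 'g':2
C (first-col start): C('$')=0, C('e')=1, C('f')=4, C('g')=5
L[0]='e': occ=0, LF[0]=C('e')+0=1+0=1
L[1]='e': occ=1, LF[1]=C('e')+1=1+1=2
L[2]='g': occ=0, LF[2]=C('g')+0=5+0=5
L[3]='f': occ=0, LF[3]=C('f')+0=4+0=4
L[4]='g': occ=1, LF[4]=C('g')+1=5+1=6
L[5]='e': occ=2, LF[5]=C('e')+2=1+2=3
L[6]='$': occ=0, LF[6]=C('$')+0=0+0=0

Answer: 1 2 5 4 6 3 0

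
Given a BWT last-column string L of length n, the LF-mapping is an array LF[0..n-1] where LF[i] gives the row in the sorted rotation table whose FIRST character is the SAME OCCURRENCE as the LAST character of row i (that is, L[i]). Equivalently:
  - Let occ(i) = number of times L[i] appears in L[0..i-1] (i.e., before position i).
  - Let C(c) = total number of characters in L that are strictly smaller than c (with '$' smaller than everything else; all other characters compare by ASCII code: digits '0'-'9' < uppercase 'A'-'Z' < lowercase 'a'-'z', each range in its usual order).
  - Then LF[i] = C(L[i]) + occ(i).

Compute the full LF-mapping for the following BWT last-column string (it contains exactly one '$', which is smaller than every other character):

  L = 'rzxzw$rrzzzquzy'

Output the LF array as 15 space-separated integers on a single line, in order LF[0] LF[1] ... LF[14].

Char counts: '$':1, 'q':1, 'r':3, 'u':1, 'w':1, 'x':1, 'y':1, 'z':6
C (first-col start): C('$')=0, C('q')=1, C('r')=2, C('u')=5, C('w')=6, C('x')=7, C('y')=8, C('z')=9
L[0]='r': occ=0, LF[0]=C('r')+0=2+0=2
L[1]='z': occ=0, LF[1]=C('z')+0=9+0=9
L[2]='x': occ=0, LF[2]=C('x')+0=7+0=7
L[3]='z': occ=1, LF[3]=C('z')+1=9+1=10
L[4]='w': occ=0, LF[4]=C('w')+0=6+0=6
L[5]='$': occ=0, LF[5]=C('$')+0=0+0=0
L[6]='r': occ=1, LF[6]=C('r')+1=2+1=3
L[7]='r': occ=2, LF[7]=C('r')+2=2+2=4
L[8]='z': occ=2, LF[8]=C('z')+2=9+2=11
L[9]='z': occ=3, LF[9]=C('z')+3=9+3=12
L[10]='z': occ=4, LF[10]=C('z')+4=9+4=13
L[11]='q': occ=0, LF[11]=C('q')+0=1+0=1
L[12]='u': occ=0, LF[12]=C('u')+0=5+0=5
L[13]='z': occ=5, LF[13]=C('z')+5=9+5=14
L[14]='y': occ=0, LF[14]=C('y')+0=8+0=8

Answer: 2 9 7 10 6 0 3 4 11 12 13 1 5 14 8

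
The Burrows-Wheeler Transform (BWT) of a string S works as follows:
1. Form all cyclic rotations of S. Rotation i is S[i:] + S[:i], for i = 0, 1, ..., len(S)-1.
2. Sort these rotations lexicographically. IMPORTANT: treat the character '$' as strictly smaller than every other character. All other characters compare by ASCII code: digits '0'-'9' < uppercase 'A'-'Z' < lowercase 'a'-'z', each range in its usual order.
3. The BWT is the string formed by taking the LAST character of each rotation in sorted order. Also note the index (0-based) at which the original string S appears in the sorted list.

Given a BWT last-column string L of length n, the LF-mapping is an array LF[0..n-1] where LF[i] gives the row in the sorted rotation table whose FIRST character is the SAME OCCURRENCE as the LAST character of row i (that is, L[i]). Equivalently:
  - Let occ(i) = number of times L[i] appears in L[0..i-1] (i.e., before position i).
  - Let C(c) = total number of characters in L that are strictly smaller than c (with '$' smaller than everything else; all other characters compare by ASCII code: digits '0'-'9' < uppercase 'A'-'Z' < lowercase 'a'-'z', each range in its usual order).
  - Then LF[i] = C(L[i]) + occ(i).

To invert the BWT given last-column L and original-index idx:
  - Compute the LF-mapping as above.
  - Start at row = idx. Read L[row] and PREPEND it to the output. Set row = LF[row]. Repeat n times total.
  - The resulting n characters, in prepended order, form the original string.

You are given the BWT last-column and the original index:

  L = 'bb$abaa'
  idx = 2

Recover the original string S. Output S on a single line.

Answer: abaabb$

Derivation:
LF mapping: 4 5 0 1 6 2 3
Walk LF starting at row 2, prepending L[row]:
  step 1: row=2, L[2]='$', prepend. Next row=LF[2]=0
  step 2: row=0, L[0]='b', prepend. Next row=LF[0]=4
  step 3: row=4, L[4]='b', prepend. Next row=LF[4]=6
  step 4: row=6, L[6]='a', prepend. Next row=LF[6]=3
  step 5: row=3, L[3]='a', prepend. Next row=LF[3]=1
  step 6: row=1, L[1]='b', prepend. Next row=LF[1]=5
  step 7: row=5, L[5]='a', prepend. Next row=LF[5]=2
Reversed output: abaabb$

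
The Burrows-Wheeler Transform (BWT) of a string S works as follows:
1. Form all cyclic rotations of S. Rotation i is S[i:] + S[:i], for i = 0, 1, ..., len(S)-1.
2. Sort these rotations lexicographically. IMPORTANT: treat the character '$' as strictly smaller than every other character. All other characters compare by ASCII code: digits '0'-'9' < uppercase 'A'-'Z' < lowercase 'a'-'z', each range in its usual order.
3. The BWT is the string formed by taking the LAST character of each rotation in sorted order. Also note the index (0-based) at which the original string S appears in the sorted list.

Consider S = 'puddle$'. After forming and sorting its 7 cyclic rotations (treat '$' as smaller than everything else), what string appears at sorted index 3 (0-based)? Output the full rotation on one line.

Answer: e$puddl

Derivation:
All 7 rotations (rotation i = S[i:]+S[:i]):
  rot[0] = puddle$
  rot[1] = uddle$p
  rot[2] = ddle$pu
  rot[3] = dle$pud
  rot[4] = le$pudd
  rot[5] = e$puddl
  rot[6] = $puddle
Sorted (with $ < everything):
  sorted[0] = $puddle
  sorted[1] = ddle$pu
  sorted[2] = dle$pud
  sorted[3] = e$puddl
  sorted[4] = le$pudd
  sorted[5] = puddle$
  sorted[6] = uddle$p
sorted[3] = e$puddl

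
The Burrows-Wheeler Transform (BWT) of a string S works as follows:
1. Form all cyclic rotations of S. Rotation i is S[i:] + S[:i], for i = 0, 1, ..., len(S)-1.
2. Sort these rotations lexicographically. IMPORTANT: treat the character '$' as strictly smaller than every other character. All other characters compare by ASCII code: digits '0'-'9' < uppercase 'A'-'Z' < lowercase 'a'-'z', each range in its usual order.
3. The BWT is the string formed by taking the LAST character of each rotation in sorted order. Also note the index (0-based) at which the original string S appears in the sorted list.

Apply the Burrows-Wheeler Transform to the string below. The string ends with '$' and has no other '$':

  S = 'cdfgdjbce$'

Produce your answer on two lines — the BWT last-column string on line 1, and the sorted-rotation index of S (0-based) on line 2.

Answer: ej$bcgcdfd
2

Derivation:
All 10 rotations (rotation i = S[i:]+S[:i]):
  rot[0] = cdfgdjbce$
  rot[1] = dfgdjbce$c
  rot[2] = fgdjbce$cd
  rot[3] = gdjbce$cdf
  rot[4] = djbce$cdfg
  rot[5] = jbce$cdfgd
  rot[6] = bce$cdfgdj
  rot[7] = ce$cdfgdjb
  rot[8] = e$cdfgdjbc
  rot[9] = $cdfgdjbce
Sorted (with $ < everything):
  sorted[0] = $cdfgdjbce  (last char: 'e')
  sorted[1] = bce$cdfgdj  (last char: 'j')
  sorted[2] = cdfgdjbce$  (last char: '$')
  sorted[3] = ce$cdfgdjb  (last char: 'b')
  sorted[4] = dfgdjbce$c  (last char: 'c')
  sorted[5] = djbce$cdfg  (last char: 'g')
  sorted[6] = e$cdfgdjbc  (last char: 'c')
  sorted[7] = fgdjbce$cd  (last char: 'd')
  sorted[8] = gdjbce$cdf  (last char: 'f')
  sorted[9] = jbce$cdfgd  (last char: 'd')
Last column: ej$bcgcdfd
Original string S is at sorted index 2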